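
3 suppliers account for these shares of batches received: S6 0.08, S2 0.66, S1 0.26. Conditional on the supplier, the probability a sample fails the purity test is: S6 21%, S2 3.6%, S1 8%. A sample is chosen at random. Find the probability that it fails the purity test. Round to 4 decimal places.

Prior × likelihood for each hypothesis:
  S6: 0.08 × 0.21 = 0.0168
  S2: 0.66 × 0.036 = 0.02376
  S1: 0.26 × 0.08 = 0.0208
P(off-spec) = 0.0168 + 0.02376 + 0.0208 = 0.06136 → 0.0614.

0.0614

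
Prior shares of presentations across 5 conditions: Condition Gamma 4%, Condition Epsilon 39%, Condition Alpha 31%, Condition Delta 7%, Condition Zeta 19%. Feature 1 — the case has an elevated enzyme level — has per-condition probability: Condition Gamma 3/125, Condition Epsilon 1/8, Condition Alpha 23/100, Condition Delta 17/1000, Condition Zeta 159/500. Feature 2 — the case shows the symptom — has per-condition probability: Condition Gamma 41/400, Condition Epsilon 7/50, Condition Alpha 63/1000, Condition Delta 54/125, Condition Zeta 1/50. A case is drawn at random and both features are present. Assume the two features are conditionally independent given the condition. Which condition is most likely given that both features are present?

Condition Epsilon

Unnormalized posteriors (prior × likelihood):
  Condition Gamma: 0.04 × 0.024 × 0.1025 = 0.0000984
  Condition Epsilon: 0.39 × 0.125 × 0.14 = 0.006825
  Condition Alpha: 0.31 × 0.23 × 0.063 = 0.0044919
  Condition Delta: 0.07 × 0.017 × 0.432 = 0.00051408
  Condition Zeta: 0.19 × 0.318 × 0.02 = 0.0012084
Normalizing constant = 0.01313778.
Largest term belongs to Condition Epsilon, so Condition Epsilon is most probable.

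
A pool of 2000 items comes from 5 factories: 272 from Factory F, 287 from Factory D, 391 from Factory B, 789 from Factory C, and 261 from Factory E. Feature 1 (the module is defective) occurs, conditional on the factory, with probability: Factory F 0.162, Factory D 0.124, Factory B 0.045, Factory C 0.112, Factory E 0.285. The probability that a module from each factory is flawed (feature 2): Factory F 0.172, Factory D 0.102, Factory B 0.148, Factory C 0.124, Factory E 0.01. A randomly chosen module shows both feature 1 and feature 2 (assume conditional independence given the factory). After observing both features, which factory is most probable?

Compute prior × likelihood for every hypothesis:
  Factory F: 0.136 × 0.162 × 0.172 = 0.003789504
  Factory D: 0.1435 × 0.124 × 0.102 = 0.001814988
  Factory B: 0.1955 × 0.045 × 0.148 = 0.00130203
  Factory C: 0.3945 × 0.112 × 0.124 = 0.005478816
  Factory E: 0.1305 × 0.285 × 0.01 = 0.000371925
Total = 0.012757263.
Largest term belongs to Factory C, so Factory C is most probable.

Factory C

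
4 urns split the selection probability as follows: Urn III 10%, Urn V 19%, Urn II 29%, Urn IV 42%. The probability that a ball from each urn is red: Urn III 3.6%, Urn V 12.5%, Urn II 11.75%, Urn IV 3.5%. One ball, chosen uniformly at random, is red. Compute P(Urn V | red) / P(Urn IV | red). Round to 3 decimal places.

Prior × likelihood for each hypothesis:
  Urn III: 0.1 × 0.036 = 0.0036
  Urn V: 0.19 × 0.125 = 0.02375
  Urn II: 0.29 × 0.1175 = 0.034075
  Urn IV: 0.42 × 0.035 = 0.0147
Normalizing constant = 0.076125.
The ratio is 0.02375 / 0.0147 (the normalizer cancels) = 1.616.

1.616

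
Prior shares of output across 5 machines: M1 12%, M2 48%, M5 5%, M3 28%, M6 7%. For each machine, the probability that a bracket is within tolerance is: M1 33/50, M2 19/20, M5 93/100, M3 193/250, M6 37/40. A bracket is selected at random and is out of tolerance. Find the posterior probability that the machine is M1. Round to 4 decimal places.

Taking complements, P(oversize | each) = M1 0.34, M2 0.05, M5 0.07, M3 0.228, M6 0.075.
Prior × likelihood for each hypothesis:
  M1: 0.12 × 0.34 = 0.0408
  M2: 0.48 × 0.05 = 0.024
  M5: 0.05 × 0.07 = 0.0035
  M3: 0.28 × 0.228 = 0.06384
  M6: 0.07 × 0.075 = 0.00525
Total = 0.13739.
P(M1 | evidence) = 0.0408 / 0.13739 ≈ 0.2970.

0.2970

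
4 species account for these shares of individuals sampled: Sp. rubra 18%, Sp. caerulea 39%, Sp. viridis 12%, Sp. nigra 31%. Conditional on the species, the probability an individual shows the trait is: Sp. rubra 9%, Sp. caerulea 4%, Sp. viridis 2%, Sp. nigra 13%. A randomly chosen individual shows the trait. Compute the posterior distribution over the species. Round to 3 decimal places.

Unnormalized posteriors (prior × likelihood):
  Sp. rubra: 0.18 × 0.09 = 0.0162
  Sp. caerulea: 0.39 × 0.04 = 0.0156
  Sp. viridis: 0.12 × 0.02 = 0.0024
  Sp. nigra: 0.31 × 0.13 = 0.0403
Sum = 0.0745.
P(Sp. rubra | trait) = 0.0162/0.0745 ≈ 0.217
P(Sp. caerulea | trait) = 0.0156/0.0745 ≈ 0.209
P(Sp. viridis | trait) = 0.0024/0.0745 ≈ 0.032
P(Sp. nigra | trait) = 0.0403/0.0745 ≈ 0.541

Sp. rubra 0.217, Sp. caerulea 0.209, Sp. viridis 0.032, Sp. nigra 0.541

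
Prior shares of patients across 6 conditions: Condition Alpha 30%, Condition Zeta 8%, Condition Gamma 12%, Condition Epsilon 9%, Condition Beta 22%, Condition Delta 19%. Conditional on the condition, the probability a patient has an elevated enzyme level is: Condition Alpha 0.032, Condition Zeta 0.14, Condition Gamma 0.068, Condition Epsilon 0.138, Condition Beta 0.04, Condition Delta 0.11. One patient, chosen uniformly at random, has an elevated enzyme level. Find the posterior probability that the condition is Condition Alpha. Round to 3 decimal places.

0.135

Unnormalized posteriors (prior × likelihood):
  Condition Alpha: 0.3 × 0.032 = 0.0096
  Condition Zeta: 0.08 × 0.14 = 0.0112
  Condition Gamma: 0.12 × 0.068 = 0.00816
  Condition Epsilon: 0.09 × 0.138 = 0.01242
  Condition Beta: 0.22 × 0.04 = 0.0088
  Condition Delta: 0.19 × 0.11 = 0.0209
Total = 0.07108.
P(Condition Alpha | evidence) = 0.0096 / 0.07108 ≈ 0.135.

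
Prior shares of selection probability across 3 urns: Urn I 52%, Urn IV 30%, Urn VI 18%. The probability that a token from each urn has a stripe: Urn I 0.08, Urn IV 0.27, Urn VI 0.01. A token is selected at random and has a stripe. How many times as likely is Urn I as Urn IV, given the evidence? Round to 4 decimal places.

By Bayes' rule, posterior ∝ prior × likelihood:
  Urn I: 0.52 × 0.08 = 0.0416
  Urn IV: 0.3 × 0.27 = 0.081
  Urn VI: 0.18 × 0.01 = 0.0018
Normalizing constant = 0.1244.
The ratio is 0.0416 / 0.081 (the normalizer cancels) = 0.5136.

0.5136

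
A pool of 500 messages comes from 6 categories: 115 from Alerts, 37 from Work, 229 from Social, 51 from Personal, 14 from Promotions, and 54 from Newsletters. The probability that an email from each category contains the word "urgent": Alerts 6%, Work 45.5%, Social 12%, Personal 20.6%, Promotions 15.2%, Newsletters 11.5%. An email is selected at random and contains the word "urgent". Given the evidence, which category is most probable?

Social

Compute prior × likelihood for every hypothesis:
  Alerts: 0.23 × 0.06 = 0.0138
  Work: 0.074 × 0.455 = 0.03367
  Social: 0.458 × 0.12 = 0.05496
  Personal: 0.102 × 0.206 = 0.021012
  Promotions: 0.028 × 0.152 = 0.004256
  Newsletters: 0.108 × 0.115 = 0.01242
Total = 0.140118.
Largest term belongs to Social, so Social is most probable.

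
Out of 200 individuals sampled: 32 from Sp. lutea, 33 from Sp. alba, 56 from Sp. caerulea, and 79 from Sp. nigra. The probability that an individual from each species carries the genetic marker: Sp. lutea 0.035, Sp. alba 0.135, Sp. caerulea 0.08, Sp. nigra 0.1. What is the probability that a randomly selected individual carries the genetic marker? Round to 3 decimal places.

0.090

Unnormalized posteriors (prior × likelihood):
  Sp. lutea: 0.16 × 0.035 = 0.0056
  Sp. alba: 0.165 × 0.135 = 0.022275
  Sp. caerulea: 0.28 × 0.08 = 0.0224
  Sp. nigra: 0.395 × 0.1 = 0.0395
P(marker) = 0.0056 + 0.022275 + 0.0224 + 0.0395 = 0.089775 → 0.090.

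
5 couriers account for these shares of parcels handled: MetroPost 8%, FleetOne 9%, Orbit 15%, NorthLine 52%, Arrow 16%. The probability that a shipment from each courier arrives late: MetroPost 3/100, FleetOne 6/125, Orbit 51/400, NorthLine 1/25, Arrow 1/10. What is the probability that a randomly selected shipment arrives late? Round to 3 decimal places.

By Bayes' rule, posterior ∝ prior × likelihood:
  MetroPost: 0.08 × 0.03 = 0.0024
  FleetOne: 0.09 × 0.048 = 0.00432
  Orbit: 0.15 × 0.1275 = 0.019125
  NorthLine: 0.52 × 0.04 = 0.0208
  Arrow: 0.16 × 0.1 = 0.016
P(late) = 0.0024 + 0.00432 + 0.019125 + 0.0208 + 0.016 = 0.062645 → 0.063.

0.063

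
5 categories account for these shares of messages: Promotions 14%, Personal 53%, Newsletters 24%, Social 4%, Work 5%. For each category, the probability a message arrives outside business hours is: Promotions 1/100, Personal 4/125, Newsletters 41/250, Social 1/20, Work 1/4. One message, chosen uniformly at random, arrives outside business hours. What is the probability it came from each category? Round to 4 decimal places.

Unnormalized posteriors (prior × likelihood):
  Promotions: 0.14 × 0.01 = 0.0014
  Personal: 0.53 × 0.032 = 0.01696
  Newsletters: 0.24 × 0.164 = 0.03936
  Social: 0.04 × 0.05 = 0.002
  Work: 0.05 × 0.25 = 0.0125
Sum = 0.07222.
P(Promotions | off-hours) = 0.0014/0.07222 ≈ 0.0194
P(Personal | off-hours) = 0.01696/0.07222 ≈ 0.2348
P(Newsletters | off-hours) = 0.03936/0.07222 ≈ 0.5450
P(Social | off-hours) = 0.002/0.07222 ≈ 0.0277
P(Work | off-hours) = 0.0125/0.07222 ≈ 0.1731

Promotions 0.0194, Personal 0.2348, Newsletters 0.5450, Social 0.0277, Work 0.1731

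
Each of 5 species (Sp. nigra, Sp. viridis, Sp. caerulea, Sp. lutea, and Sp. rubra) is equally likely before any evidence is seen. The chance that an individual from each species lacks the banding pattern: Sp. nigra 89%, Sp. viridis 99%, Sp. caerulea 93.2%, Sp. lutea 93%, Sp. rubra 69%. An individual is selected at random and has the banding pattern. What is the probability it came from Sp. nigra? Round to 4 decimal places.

0.1937

Taking complements, P(banded | each) = Sp. nigra 0.11, Sp. viridis 0.01, Sp. caerulea 0.068, Sp. lutea 0.07, Sp. rubra 0.31.
Since the prior is uniform, the posterior is proportional to the likelihood:
  Sp. nigra: 0.11
  Sp. viridis: 0.01
  Sp. caerulea: 0.068
  Sp. lutea: 0.07
  Sp. rubra: 0.31
Total = 0.568.
P(Sp. nigra | evidence) = 0.11 / 0.568 ≈ 0.1937.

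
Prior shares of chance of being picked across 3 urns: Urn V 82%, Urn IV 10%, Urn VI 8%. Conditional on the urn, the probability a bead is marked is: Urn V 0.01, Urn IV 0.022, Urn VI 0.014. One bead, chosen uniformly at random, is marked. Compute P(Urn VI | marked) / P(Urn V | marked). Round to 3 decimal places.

0.137

Unnormalized posteriors (prior × likelihood):
  Urn V: 0.82 × 0.01 = 0.0082
  Urn IV: 0.1 × 0.022 = 0.0022
  Urn VI: 0.08 × 0.014 = 0.00112
Normalizing constant = 0.01152.
The ratio is 0.00112 / 0.0082 (the normalizer cancels) = 0.137.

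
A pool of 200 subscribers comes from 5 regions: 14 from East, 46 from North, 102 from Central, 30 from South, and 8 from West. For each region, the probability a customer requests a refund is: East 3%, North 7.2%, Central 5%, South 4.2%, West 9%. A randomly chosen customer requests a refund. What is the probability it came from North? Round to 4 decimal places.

0.3063

Prior × likelihood for each hypothesis:
  East: 0.07 × 0.03 = 0.0021
  North: 0.23 × 0.072 = 0.01656
  Central: 0.51 × 0.05 = 0.0255
  South: 0.15 × 0.042 = 0.0063
  West: 0.04 × 0.09 = 0.0036
Total = 0.05406.
P(North | evidence) = 0.01656 / 0.05406 ≈ 0.3063.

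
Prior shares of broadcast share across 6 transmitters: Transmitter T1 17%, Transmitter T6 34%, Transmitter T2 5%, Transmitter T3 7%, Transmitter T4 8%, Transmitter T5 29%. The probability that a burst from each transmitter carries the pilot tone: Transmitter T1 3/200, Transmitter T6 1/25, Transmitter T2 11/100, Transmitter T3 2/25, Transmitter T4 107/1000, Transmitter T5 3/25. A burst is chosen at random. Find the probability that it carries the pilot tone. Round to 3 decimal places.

0.071

By Bayes' rule, posterior ∝ prior × likelihood:
  Transmitter T1: 0.17 × 0.015 = 0.00255
  Transmitter T6: 0.34 × 0.04 = 0.0136
  Transmitter T2: 0.05 × 0.11 = 0.0055
  Transmitter T3: 0.07 × 0.08 = 0.0056
  Transmitter T4: 0.08 × 0.107 = 0.00856
  Transmitter T5: 0.29 × 0.12 = 0.0348
P(pilot) = 0.00255 + 0.0136 + 0.0055 + 0.0056 + 0.00856 + 0.0348 = 0.07061 → 0.071.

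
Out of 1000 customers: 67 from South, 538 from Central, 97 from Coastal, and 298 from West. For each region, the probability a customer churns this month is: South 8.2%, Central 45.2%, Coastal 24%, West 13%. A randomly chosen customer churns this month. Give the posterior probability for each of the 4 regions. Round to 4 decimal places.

Compute prior × likelihood for every hypothesis:
  South: 0.067 × 0.082 = 0.005494
  Central: 0.538 × 0.452 = 0.243176
  Coastal: 0.097 × 0.24 = 0.02328
  West: 0.298 × 0.13 = 0.03874
Normalizing constant = 0.31069.
P(South | churn) = 0.005494/0.31069 ≈ 0.0177
P(Central | churn) = 0.243176/0.31069 ≈ 0.7827
P(Coastal | churn) = 0.02328/0.31069 ≈ 0.0749
P(West | churn) = 0.03874/0.31069 ≈ 0.1247
(Check: 0.0177+0.7827+0.0749+0.1247 = 1.0000.)

South 0.0177, Central 0.7827, Coastal 0.0749, West 0.1247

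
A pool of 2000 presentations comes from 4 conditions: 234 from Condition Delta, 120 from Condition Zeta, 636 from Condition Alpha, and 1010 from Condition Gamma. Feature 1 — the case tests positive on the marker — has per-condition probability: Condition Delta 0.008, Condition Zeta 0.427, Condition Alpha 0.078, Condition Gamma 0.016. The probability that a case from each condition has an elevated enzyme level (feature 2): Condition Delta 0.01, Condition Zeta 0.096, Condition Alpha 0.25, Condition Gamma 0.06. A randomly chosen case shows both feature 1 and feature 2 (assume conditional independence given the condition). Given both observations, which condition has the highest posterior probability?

Unnormalized posteriors (prior × likelihood):
  Condition Delta: 0.117 × 0.008 × 0.01 = 0.00000936
  Condition Zeta: 0.06 × 0.427 × 0.096 = 0.00245952
  Condition Alpha: 0.318 × 0.078 × 0.25 = 0.006201
  Condition Gamma: 0.505 × 0.016 × 0.06 = 0.0004848
Sum = 0.00915468.
Largest term belongs to Condition Alpha, so Condition Alpha is most probable.

Condition Alpha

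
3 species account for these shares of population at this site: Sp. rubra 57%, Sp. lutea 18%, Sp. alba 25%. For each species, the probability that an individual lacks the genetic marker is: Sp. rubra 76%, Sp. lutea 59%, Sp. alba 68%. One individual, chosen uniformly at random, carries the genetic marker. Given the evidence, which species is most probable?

Sp. rubra

Taking complements, P(marker | each) = Sp. rubra 0.24, Sp. lutea 0.41, Sp. alba 0.32.
By Bayes' rule, posterior ∝ prior × likelihood:
  Sp. rubra: 0.57 × 0.24 = 0.1368
  Sp. lutea: 0.18 × 0.41 = 0.0738
  Sp. alba: 0.25 × 0.32 = 0.08
Total = 0.2906.
Largest term belongs to Sp. rubra, so Sp. rubra is most probable.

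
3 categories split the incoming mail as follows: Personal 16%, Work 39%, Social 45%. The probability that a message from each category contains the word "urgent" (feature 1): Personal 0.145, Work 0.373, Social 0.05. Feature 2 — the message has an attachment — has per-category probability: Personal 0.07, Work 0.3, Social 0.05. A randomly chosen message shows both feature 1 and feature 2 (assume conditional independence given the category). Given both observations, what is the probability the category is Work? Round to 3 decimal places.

0.941

By Bayes' rule, posterior ∝ prior × likelihood:
  Personal: 0.16 × 0.145 × 0.07 = 0.001624
  Work: 0.39 × 0.373 × 0.3 = 0.043641
  Social: 0.45 × 0.05 × 0.05 = 0.001125
Sum = 0.04639.
P(Work | evidence) = 0.043641 / 0.04639 ≈ 0.941.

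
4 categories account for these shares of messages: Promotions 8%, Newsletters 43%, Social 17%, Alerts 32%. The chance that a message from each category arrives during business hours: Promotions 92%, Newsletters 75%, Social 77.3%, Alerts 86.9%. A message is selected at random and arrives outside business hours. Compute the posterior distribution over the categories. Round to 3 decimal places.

Promotions 0.033, Newsletters 0.553, Social 0.198, Alerts 0.216

Taking complements, P(off-hours | each) = Promotions 0.08, Newsletters 0.25, Social 0.227, Alerts 0.131.
Prior × likelihood for each hypothesis:
  Promotions: 0.08 × 0.08 = 0.0064
  Newsletters: 0.43 × 0.25 = 0.1075
  Social: 0.17 × 0.227 = 0.03859
  Alerts: 0.32 × 0.131 = 0.04192
Normalizing constant = 0.19441.
P(Promotions | off-hours) = 0.0064/0.19441 ≈ 0.033
P(Newsletters | off-hours) = 0.1075/0.19441 ≈ 0.553
P(Social | off-hours) = 0.03859/0.19441 ≈ 0.198
P(Alerts | off-hours) = 0.04192/0.19441 ≈ 0.216
(Check: 0.033+0.553+0.198+0.216 = 1.000.)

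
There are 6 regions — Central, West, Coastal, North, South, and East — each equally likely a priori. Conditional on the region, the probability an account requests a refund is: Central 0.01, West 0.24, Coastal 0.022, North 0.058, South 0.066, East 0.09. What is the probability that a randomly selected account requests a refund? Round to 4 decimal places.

0.0810

With a uniform prior (1/6 each), posterior ∝ likelihood:
  Central: 0.01
  West: 0.24
  Coastal: 0.022
  North: 0.058
  South: 0.066
  East: 0.09
P(refund) = (1/6) × (0.01 + 0.24 + 0.022 + 0.058 + 0.066 + 0.09) = 0.486/6 ≈ 0.0810.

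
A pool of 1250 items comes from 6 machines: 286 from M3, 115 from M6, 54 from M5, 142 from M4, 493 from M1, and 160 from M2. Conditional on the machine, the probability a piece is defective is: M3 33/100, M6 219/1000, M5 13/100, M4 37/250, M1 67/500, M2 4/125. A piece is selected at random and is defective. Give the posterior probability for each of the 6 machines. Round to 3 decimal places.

M3 0.431, M6 0.115, M5 0.032, M4 0.096, M1 0.302, M2 0.023

Compute prior × likelihood for every hypothesis:
  M3: 0.2288 × 0.33 = 0.075504
  M6: 0.092 × 0.219 = 0.020148
  M5: 0.0432 × 0.13 = 0.005616
  M4: 0.1136 × 0.148 = 0.0168128
  M1: 0.3944 × 0.134 = 0.0528496
  M2: 0.128 × 0.032 = 0.004096
Sum = 0.1750264.
P(M3 | defective) = 0.075504/0.1750264 ≈ 0.431
P(M6 | defective) = 0.020148/0.1750264 ≈ 0.115
P(M5 | defective) = 0.005616/0.1750264 ≈ 0.032
P(M4 | defective) = 0.0168128/0.1750264 ≈ 0.096
P(M1 | defective) = 0.0528496/0.1750264 ≈ 0.302
P(M2 | defective) = 0.004096/0.1750264 ≈ 0.023
(Check: 0.431+0.115+0.032+0.096+0.302+0.023 = 0.999.)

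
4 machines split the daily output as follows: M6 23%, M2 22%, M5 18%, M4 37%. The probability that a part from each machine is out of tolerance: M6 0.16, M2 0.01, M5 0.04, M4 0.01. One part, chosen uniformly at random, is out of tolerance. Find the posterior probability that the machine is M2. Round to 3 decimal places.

Compute prior × likelihood for every hypothesis:
  M6: 0.23 × 0.16 = 0.0368
  M2: 0.22 × 0.01 = 0.0022
  M5: 0.18 × 0.04 = 0.0072
  M4: 0.37 × 0.01 = 0.0037
Normalizing constant = 0.0499.
P(M2 | evidence) = 0.0022 / 0.0499 ≈ 0.044.

0.044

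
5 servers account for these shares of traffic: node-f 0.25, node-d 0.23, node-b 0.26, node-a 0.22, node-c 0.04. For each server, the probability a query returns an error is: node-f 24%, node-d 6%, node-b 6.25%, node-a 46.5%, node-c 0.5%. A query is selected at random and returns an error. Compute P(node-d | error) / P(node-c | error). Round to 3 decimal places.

69.000

Unnormalized posteriors (prior × likelihood):
  node-f: 0.25 × 0.24 = 0.06
  node-d: 0.23 × 0.06 = 0.0138
  node-b: 0.26 × 0.0625 = 0.01625
  node-a: 0.22 × 0.465 = 0.1023
  node-c: 0.04 × 0.005 = 0.0002
Normalizing constant = 0.19255.
The ratio is 0.0138 / 0.0002 (the normalizer cancels) = 69.000.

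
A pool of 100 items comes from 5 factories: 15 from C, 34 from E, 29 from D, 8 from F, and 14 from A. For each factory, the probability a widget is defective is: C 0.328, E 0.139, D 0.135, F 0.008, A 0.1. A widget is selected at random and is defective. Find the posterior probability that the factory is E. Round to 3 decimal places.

0.315

Compute prior × likelihood for every hypothesis:
  C: 0.15 × 0.328 = 0.0492
  E: 0.34 × 0.139 = 0.04726
  D: 0.29 × 0.135 = 0.03915
  F: 0.08 × 0.008 = 0.00064
  A: 0.14 × 0.1 = 0.014
Sum = 0.15025.
P(E | evidence) = 0.04726 / 0.15025 ≈ 0.315.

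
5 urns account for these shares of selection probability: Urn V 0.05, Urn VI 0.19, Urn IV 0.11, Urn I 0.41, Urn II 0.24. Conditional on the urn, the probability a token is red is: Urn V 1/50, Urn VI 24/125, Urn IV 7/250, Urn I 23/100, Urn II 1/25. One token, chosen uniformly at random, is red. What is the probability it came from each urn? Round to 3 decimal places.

Urn V 0.007, Urn VI 0.253, Urn IV 0.021, Urn I 0.653, Urn II 0.066

Unnormalized posteriors (prior × likelihood):
  Urn V: 0.05 × 0.02 = 0.001
  Urn VI: 0.19 × 0.192 = 0.03648
  Urn IV: 0.11 × 0.028 = 0.00308
  Urn I: 0.41 × 0.23 = 0.0943
  Urn II: 0.24 × 0.04 = 0.0096
Total = 0.14446.
P(Urn V | red) = 0.001/0.14446 ≈ 0.007
P(Urn VI | red) = 0.03648/0.14446 ≈ 0.253
P(Urn IV | red) = 0.00308/0.14446 ≈ 0.021
P(Urn I | red) = 0.0943/0.14446 ≈ 0.653
P(Urn II | red) = 0.0096/0.14446 ≈ 0.066
(Check: 0.007+0.253+0.021+0.653+0.066 = 1.000.)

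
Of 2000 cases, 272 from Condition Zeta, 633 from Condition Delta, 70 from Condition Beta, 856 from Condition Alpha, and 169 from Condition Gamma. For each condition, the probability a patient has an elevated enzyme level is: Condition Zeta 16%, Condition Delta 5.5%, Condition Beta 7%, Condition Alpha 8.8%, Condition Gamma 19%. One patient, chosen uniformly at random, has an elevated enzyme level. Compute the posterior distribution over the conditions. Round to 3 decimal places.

Condition Zeta 0.228, Condition Delta 0.183, Condition Beta 0.026, Condition Alpha 0.395, Condition Gamma 0.168

Compute prior × likelihood for every hypothesis:
  Condition Zeta: 0.136 × 0.16 = 0.02176
  Condition Delta: 0.3165 × 0.055 = 0.0174075
  Condition Beta: 0.035 × 0.07 = 0.00245
  Condition Alpha: 0.428 × 0.088 = 0.037664
  Condition Gamma: 0.0845 × 0.19 = 0.016055
Total = 0.0953365.
P(Condition Zeta | elevated) = 0.02176/0.0953365 ≈ 0.228
P(Condition Delta | elevated) = 0.0174075/0.0953365 ≈ 0.183
P(Condition Beta | elevated) = 0.00245/0.0953365 ≈ 0.026
P(Condition Alpha | elevated) = 0.037664/0.0953365 ≈ 0.395
P(Condition Gamma | elevated) = 0.016055/0.0953365 ≈ 0.168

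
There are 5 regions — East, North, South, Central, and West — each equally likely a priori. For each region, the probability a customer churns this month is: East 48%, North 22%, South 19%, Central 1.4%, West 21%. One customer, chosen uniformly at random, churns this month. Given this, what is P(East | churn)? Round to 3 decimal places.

Since the prior is uniform, the posterior is proportional to the likelihood:
  East: 0.48
  North: 0.22
  South: 0.19
  Central: 0.014
  West: 0.21
Sum = 1.114.
P(East | evidence) = 0.48 / 1.114 ≈ 0.431.

0.431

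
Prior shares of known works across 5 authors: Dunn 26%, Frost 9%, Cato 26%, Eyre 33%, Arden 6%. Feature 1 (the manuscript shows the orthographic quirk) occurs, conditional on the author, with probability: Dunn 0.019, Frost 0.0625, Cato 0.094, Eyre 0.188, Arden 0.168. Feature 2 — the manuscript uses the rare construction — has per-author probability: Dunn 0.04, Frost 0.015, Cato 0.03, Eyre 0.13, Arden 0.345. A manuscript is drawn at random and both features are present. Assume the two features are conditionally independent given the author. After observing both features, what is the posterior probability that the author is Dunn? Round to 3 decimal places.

0.016

Compute prior × likelihood for every hypothesis:
  Dunn: 0.26 × 0.019 × 0.04 = 0.0001976
  Frost: 0.09 × 0.0625 × 0.015 = 0.000084375
  Cato: 0.26 × 0.094 × 0.03 = 0.0007332
  Eyre: 0.33 × 0.188 × 0.13 = 0.0080652
  Arden: 0.06 × 0.168 × 0.345 = 0.0034776
Sum = 0.012557975.
P(Dunn | evidence) = 0.0001976 / 0.012557975 ≈ 0.016.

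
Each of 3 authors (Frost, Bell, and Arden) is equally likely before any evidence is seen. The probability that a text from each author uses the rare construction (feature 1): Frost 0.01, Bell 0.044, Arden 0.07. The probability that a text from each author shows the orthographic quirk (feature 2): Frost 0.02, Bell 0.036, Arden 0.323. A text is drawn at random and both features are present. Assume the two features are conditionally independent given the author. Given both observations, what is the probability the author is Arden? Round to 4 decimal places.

Since the prior is uniform, the posterior is proportional to the likelihood:
  Frost: 0.01 × 0.02 = 0.0002
  Bell: 0.044 × 0.036 = 0.001584
  Arden: 0.07 × 0.323 = 0.02261
Sum = 0.024394.
P(Arden | evidence) = 0.02261 / 0.024394 ≈ 0.9269.

0.9269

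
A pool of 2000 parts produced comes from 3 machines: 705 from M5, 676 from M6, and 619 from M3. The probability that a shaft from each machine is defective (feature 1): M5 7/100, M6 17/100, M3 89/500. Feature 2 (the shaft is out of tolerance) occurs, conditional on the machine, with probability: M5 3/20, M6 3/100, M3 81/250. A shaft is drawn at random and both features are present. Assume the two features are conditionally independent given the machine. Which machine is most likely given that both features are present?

M3

Compute prior × likelihood for every hypothesis:
  M5: 0.3525 × 0.07 × 0.15 = 0.00370125
  M6: 0.338 × 0.17 × 0.03 = 0.0017238
  M3: 0.3095 × 0.178 × 0.324 = 0.017849484
Sum = 0.023274534.
Largest term belongs to M3, so M3 is most probable.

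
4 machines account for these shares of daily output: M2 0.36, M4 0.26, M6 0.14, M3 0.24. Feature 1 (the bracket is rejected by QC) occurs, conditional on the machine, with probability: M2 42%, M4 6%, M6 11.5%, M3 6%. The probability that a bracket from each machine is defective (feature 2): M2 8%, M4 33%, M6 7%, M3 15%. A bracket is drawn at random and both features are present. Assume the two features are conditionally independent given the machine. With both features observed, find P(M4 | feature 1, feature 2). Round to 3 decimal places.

0.251

By Bayes' rule, posterior ∝ prior × likelihood:
  M2: 0.36 × 0.42 × 0.08 = 0.012096
  M4: 0.26 × 0.06 × 0.33 = 0.005148
  M6: 0.14 × 0.115 × 0.07 = 0.001127
  M3: 0.24 × 0.06 × 0.15 = 0.00216
Normalizing constant = 0.020531.
P(M4 | evidence) = 0.005148 / 0.020531 ≈ 0.251.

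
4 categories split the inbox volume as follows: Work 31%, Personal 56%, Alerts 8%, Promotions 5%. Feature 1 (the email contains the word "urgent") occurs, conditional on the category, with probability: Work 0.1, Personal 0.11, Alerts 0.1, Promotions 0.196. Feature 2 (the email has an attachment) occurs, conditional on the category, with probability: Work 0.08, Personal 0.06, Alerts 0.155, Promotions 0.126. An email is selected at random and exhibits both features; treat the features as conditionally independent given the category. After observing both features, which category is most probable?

Prior × likelihood for each hypothesis:
  Work: 0.31 × 0.1 × 0.08 = 0.00248
  Personal: 0.56 × 0.11 × 0.06 = 0.003696
  Alerts: 0.08 × 0.1 × 0.155 = 0.00124
  Promotions: 0.05 × 0.196 × 0.126 = 0.0012348
Sum = 0.0086508.
Largest term belongs to Personal, so Personal is most probable.

Personal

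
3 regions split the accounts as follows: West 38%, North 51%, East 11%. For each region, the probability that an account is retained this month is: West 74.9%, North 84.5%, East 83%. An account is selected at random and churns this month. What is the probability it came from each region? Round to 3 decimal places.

West 0.494, North 0.409, East 0.097

Taking complements, P(churn | each) = West 0.251, North 0.155, East 0.17.
Unnormalized posteriors (prior × likelihood):
  West: 0.38 × 0.251 = 0.09538
  North: 0.51 × 0.155 = 0.07905
  East: 0.11 × 0.17 = 0.0187
Normalizing constant = 0.19313.
P(West | churn) = 0.09538/0.19313 ≈ 0.494
P(North | churn) = 0.07905/0.19313 ≈ 0.409
P(East | churn) = 0.0187/0.19313 ≈ 0.097
(Check: 0.494+0.409+0.097 = 1.000.)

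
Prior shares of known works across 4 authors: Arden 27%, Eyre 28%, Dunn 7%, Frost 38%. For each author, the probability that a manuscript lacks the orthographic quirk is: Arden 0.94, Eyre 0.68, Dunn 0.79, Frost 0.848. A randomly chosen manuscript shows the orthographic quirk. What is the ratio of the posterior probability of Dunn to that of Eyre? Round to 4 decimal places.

Taking complements, P(quirk | each) = Arden 0.06, Eyre 0.32, Dunn 0.21, Frost 0.152.
Prior × likelihood for each hypothesis:
  Arden: 0.27 × 0.06 = 0.0162
  Eyre: 0.28 × 0.32 = 0.0896
  Dunn: 0.07 × 0.21 = 0.0147
  Frost: 0.38 × 0.152 = 0.05776
Sum = 0.17826.
The ratio is 0.0147 / 0.0896 (the normalizer cancels) = 0.1641.

0.1641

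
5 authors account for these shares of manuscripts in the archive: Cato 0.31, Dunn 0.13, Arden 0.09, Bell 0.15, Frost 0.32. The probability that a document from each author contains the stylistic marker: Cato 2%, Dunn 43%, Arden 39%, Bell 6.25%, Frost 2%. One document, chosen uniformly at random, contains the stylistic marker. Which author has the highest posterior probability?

Dunn

By Bayes' rule, posterior ∝ prior × likelihood:
  Cato: 0.31 × 0.02 = 0.0062
  Dunn: 0.13 × 0.43 = 0.0559
  Arden: 0.09 × 0.39 = 0.0351
  Bell: 0.15 × 0.0625 = 0.009375
  Frost: 0.32 × 0.02 = 0.0064
Sum = 0.112975.
Largest term belongs to Dunn, so Dunn is most probable.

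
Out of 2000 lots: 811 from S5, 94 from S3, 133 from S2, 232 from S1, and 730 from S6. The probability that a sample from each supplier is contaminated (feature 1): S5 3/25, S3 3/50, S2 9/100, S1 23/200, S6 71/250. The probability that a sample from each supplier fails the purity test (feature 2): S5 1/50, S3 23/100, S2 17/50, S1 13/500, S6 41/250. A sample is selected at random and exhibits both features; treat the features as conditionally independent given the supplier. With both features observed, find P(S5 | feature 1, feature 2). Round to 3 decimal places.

Unnormalized posteriors (prior × likelihood):
  S5: 0.4055 × 0.12 × 0.02 = 0.0009732
  S3: 0.047 × 0.06 × 0.23 = 0.0006486
  S2: 0.0665 × 0.09 × 0.34 = 0.0020349
  S1: 0.116 × 0.115 × 0.026 = 0.00034684
  S6: 0.365 × 0.284 × 0.164 = 0.01700024
Total = 0.02100378.
P(S5 | evidence) = 0.0009732 / 0.02100378 ≈ 0.046.

0.046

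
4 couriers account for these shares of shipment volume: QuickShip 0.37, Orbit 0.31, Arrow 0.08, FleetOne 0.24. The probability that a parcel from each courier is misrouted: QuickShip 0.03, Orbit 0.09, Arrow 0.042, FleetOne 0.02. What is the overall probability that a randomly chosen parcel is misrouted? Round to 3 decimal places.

0.047

Compute prior × likelihood for every hypothesis:
  QuickShip: 0.37 × 0.03 = 0.0111
  Orbit: 0.31 × 0.09 = 0.0279
  Arrow: 0.08 × 0.042 = 0.00336
  FleetOne: 0.24 × 0.02 = 0.0048
P(misrouted) = 0.0111 + 0.0279 + 0.00336 + 0.0048 = 0.04716 → 0.047.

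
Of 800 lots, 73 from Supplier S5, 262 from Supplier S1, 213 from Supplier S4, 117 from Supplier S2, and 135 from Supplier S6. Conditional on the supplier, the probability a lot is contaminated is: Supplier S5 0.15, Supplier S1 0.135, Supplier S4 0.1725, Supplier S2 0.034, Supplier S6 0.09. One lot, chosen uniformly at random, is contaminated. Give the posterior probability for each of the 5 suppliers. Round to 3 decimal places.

Supplier S5 0.110, Supplier S1 0.357, Supplier S4 0.370, Supplier S2 0.040, Supplier S6 0.122

By Bayes' rule, posterior ∝ prior × likelihood:
  Supplier S5: 0.09125 × 0.15 = 0.0136875
  Supplier S1: 0.3275 × 0.135 = 0.0442125
  Supplier S4: 0.26625 × 0.1725 = 0.045928125
  Supplier S2: 0.14625 × 0.034 = 0.0049725
  Supplier S6: 0.16875 × 0.09 = 0.0151875
Total = 0.123988125.
P(Supplier S5 | contaminated) = 0.0136875/0.123988125 ≈ 0.110
P(Supplier S1 | contaminated) = 0.0442125/0.123988125 ≈ 0.357
P(Supplier S4 | contaminated) = 0.045928125/0.123988125 ≈ 0.370
P(Supplier S2 | contaminated) = 0.0049725/0.123988125 ≈ 0.040
P(Supplier S6 | contaminated) = 0.0151875/0.123988125 ≈ 0.122
(Check: 0.110+0.357+0.370+0.040+0.122 = 0.999.)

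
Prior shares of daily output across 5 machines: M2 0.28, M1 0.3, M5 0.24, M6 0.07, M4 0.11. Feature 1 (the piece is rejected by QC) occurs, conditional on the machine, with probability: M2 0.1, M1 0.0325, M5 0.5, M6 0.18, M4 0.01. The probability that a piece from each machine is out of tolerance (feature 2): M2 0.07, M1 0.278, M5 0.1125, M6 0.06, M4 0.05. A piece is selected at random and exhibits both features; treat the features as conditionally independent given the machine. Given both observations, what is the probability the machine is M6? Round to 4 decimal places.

Unnormalized posteriors (prior × likelihood):
  M2: 0.28 × 0.1 × 0.07 = 0.00196
  M1: 0.3 × 0.0325 × 0.278 = 0.0027105
  M5: 0.24 × 0.5 × 0.1125 = 0.0135
  M6: 0.07 × 0.18 × 0.06 = 0.000756
  M4: 0.11 × 0.01 × 0.05 = 0.000055
Sum = 0.0189815.
P(M6 | evidence) = 0.000756 / 0.0189815 ≈ 0.0398.

0.0398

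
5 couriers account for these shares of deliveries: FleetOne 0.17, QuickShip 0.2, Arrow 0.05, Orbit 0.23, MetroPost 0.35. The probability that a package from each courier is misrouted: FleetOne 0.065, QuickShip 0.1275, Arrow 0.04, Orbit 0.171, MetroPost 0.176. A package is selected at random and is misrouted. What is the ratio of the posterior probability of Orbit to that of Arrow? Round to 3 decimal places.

By Bayes' rule, posterior ∝ prior × likelihood:
  FleetOne: 0.17 × 0.065 = 0.01105
  QuickShip: 0.2 × 0.1275 = 0.0255
  Arrow: 0.05 × 0.04 = 0.002
  Orbit: 0.23 × 0.171 = 0.03933
  MetroPost: 0.35 × 0.176 = 0.0616
Normalizing constant = 0.13948.
The ratio is 0.03933 / 0.002 (the normalizer cancels) = 19.665.

19.665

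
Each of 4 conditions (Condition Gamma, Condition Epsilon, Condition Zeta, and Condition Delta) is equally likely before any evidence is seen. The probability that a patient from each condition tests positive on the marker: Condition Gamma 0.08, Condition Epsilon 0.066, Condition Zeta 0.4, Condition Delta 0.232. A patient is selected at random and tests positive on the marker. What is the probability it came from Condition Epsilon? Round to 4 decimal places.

With a uniform prior (1/4 each), posterior ∝ likelihood:
  Condition Gamma: 0.08
  Condition Epsilon: 0.066
  Condition Zeta: 0.4
  Condition Delta: 0.232
Sum = 0.778.
P(Condition Epsilon | evidence) = 0.066 / 0.778 ≈ 0.0848.

0.0848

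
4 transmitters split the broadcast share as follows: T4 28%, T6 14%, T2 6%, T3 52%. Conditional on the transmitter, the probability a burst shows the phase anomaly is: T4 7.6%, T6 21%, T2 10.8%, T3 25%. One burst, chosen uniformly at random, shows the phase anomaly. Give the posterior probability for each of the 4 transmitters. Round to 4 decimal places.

T4 0.1137, T6 0.1571, T2 0.0346, T3 0.6946

By Bayes' rule, posterior ∝ prior × likelihood:
  T4: 0.28 × 0.076 = 0.02128
  T6: 0.14 × 0.21 = 0.0294
  T2: 0.06 × 0.108 = 0.00648
  T3: 0.52 × 0.25 = 0.13
Normalizing constant = 0.18716.
P(T4 | anomaly) = 0.02128/0.18716 ≈ 0.1137
P(T6 | anomaly) = 0.0294/0.18716 ≈ 0.1571
P(T2 | anomaly) = 0.00648/0.18716 ≈ 0.0346
P(T3 | anomaly) = 0.13/0.18716 ≈ 0.6946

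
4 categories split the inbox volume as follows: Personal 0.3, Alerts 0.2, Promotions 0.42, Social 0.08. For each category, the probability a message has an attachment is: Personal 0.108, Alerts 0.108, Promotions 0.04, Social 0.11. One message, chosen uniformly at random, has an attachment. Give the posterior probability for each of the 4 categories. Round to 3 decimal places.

Personal 0.407, Alerts 0.271, Promotions 0.211, Social 0.111

Prior × likelihood for each hypothesis:
  Personal: 0.3 × 0.108 = 0.0324
  Alerts: 0.2 × 0.108 = 0.0216
  Promotions: 0.42 × 0.04 = 0.0168
  Social: 0.08 × 0.11 = 0.0088
Normalizing constant = 0.0796.
P(Personal | attachment) = 0.0324/0.0796 ≈ 0.407
P(Alerts | attachment) = 0.0216/0.0796 ≈ 0.271
P(Promotions | attachment) = 0.0168/0.0796 ≈ 0.211
P(Social | attachment) = 0.0088/0.0796 ≈ 0.111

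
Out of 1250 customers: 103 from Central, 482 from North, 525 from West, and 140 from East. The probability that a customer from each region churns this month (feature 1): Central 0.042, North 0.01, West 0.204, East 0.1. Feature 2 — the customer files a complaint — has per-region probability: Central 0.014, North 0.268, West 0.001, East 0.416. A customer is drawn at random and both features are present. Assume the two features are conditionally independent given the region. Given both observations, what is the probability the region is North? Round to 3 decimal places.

0.177

By Bayes' rule, posterior ∝ prior × likelihood:
  Central: 0.0824 × 0.042 × 0.014 = 0.0000484512
  North: 0.3856 × 0.01 × 0.268 = 0.001033408
  West: 0.42 × 0.204 × 0.001 = 0.00008568
  East: 0.112 × 0.1 × 0.416 = 0.0046592
Normalizing constant = 0.0058267392.
P(North | evidence) = 0.001033408 / 0.0058267392 ≈ 0.177.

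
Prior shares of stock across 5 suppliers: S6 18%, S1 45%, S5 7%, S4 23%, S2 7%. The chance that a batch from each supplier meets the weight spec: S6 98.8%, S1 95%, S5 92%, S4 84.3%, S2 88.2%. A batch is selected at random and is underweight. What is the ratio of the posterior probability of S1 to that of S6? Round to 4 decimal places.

10.4167

Taking complements, P(underweight | each) = S6 0.012, S1 0.05, S5 0.08, S4 0.157, S2 0.118.
By Bayes' rule, posterior ∝ prior × likelihood:
  S6: 0.18 × 0.012 = 0.00216
  S1: 0.45 × 0.05 = 0.0225
  S5: 0.07 × 0.08 = 0.0056
  S4: 0.23 × 0.157 = 0.03611
  S2: 0.07 × 0.118 = 0.00826
Sum = 0.07463.
The ratio is 0.0225 / 0.00216 (the normalizer cancels) = 10.4167.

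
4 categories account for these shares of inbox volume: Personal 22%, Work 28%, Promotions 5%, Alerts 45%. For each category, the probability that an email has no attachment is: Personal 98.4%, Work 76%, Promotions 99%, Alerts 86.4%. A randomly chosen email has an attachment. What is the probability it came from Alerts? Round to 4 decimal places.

Taking complements, P(attachment | each) = Personal 0.016, Work 0.24, Promotions 0.01, Alerts 0.136.
By Bayes' rule, posterior ∝ prior × likelihood:
  Personal: 0.22 × 0.016 = 0.00352
  Work: 0.28 × 0.24 = 0.0672
  Promotions: 0.05 × 0.01 = 0.0005
  Alerts: 0.45 × 0.136 = 0.0612
Normalizing constant = 0.13242.
P(Alerts | evidence) = 0.0612 / 0.13242 ≈ 0.4622.

0.4622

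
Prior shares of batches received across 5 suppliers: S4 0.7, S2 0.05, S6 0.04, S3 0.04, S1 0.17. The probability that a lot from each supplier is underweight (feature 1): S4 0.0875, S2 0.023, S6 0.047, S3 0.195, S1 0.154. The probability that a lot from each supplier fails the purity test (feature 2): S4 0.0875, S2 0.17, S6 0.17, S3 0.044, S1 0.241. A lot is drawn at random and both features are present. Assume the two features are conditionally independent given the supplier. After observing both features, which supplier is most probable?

Unnormalized posteriors (prior × likelihood):
  S4: 0.7 × 0.0875 × 0.0875 = 0.005359375
  S2: 0.05 × 0.023 × 0.17 = 0.0001955
  S6: 0.04 × 0.047 × 0.17 = 0.0003196
  S3: 0.04 × 0.195 × 0.044 = 0.0003432
  S1: 0.17 × 0.154 × 0.241 = 0.00630938
Normalizing constant = 0.012527055.
Largest term belongs to S1, so S1 is most probable.

S1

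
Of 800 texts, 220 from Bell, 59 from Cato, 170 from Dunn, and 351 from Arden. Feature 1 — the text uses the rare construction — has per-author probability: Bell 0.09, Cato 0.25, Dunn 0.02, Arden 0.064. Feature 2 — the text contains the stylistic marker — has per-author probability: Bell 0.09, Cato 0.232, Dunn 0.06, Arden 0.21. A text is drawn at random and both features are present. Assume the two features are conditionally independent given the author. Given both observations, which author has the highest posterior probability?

Arden

Prior × likelihood for each hypothesis:
  Bell: 0.275 × 0.09 × 0.09 = 0.0022275
  Cato: 0.07375 × 0.25 × 0.232 = 0.0042775
  Dunn: 0.2125 × 0.02 × 0.06 = 0.000255
  Arden: 0.43875 × 0.064 × 0.21 = 0.0058968
Total = 0.0126568.
Largest term belongs to Arden, so Arden is most probable.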